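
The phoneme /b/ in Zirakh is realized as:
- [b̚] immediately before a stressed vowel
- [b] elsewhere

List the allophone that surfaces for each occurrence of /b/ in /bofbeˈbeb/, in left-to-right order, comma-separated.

Occurrence 1 (position 1): no conditioning environment matches → elsewhere allophone [b].
Occurrence 2 (position 4): no conditioning environment matches → elsewhere allophone [b].
Occurrence 3 (position 6): immediately before a stressed vowel → [b̚].
Occurrence 4 (position 8): no conditioning environment matches → elsewhere allophone [b].

[b], [b], [b̚], [b]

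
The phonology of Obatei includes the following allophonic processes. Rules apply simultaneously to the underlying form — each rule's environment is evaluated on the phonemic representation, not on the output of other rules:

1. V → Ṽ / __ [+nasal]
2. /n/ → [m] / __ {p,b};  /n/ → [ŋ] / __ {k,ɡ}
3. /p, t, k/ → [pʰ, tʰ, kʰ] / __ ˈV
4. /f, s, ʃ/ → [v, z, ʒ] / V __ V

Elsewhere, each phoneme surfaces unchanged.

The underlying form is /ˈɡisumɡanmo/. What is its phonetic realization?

[ˈɡizũmɡãnmo]

/i/ (between /ɡ/ and /s/) fails the environment for rule 1, so it stays [i].
/s/ (between /i/ and /u/): between two vowels, so rule 4 applies → [z].
Rule 1 applies to /u/ (between /s/ and /m/: before a nasal consonant) → [ũ].
Rule 1 applies to /a/ (between /ɡ/ and /n/: before a nasal consonant) → [ã].
/n/ (between /a/ and /m/): rule 2 targets it, but not before a labial or velar stop → unchanged [n].
/o/ — word-final; rule 1 does not apply here → [o].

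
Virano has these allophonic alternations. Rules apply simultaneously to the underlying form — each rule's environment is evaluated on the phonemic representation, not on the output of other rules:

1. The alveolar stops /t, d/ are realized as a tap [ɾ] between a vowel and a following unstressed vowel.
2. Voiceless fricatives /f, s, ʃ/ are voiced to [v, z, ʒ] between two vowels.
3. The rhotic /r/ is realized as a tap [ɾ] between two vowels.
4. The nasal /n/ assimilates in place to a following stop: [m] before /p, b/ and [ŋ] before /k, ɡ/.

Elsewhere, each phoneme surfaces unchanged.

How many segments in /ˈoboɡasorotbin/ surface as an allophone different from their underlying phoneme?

Segments that undergo a rule: /s/ → [z] (rule 2); /r/ → [ɾ] (rule 3).
All other segments surface unchanged.

2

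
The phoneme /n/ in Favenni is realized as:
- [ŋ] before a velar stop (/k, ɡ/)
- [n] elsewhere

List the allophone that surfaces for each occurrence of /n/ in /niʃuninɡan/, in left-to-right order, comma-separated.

Occurrence 1 (position 1): no conditioning environment matches → elsewhere allophone [n].
Occurrence 2 (position 5): no conditioning environment matches → elsewhere allophone [n].
Occurrence 3 (position 7): before a velar stop → [ŋ].
Occurrence 4 (position 10): no conditioning environment matches → elsewhere allophone [n].

[n], [n], [ŋ], [n]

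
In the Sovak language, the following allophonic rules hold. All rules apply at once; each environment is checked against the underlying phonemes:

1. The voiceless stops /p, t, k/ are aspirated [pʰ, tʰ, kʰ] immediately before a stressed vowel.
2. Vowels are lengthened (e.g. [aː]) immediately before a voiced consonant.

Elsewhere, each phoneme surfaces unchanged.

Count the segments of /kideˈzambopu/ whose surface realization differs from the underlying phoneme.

Segments that undergo a rule: /i/ → [iː] (rule 2); /e/ → [eː] (rule 2); /a/ → [aː] (rule 2).
All other segments surface unchanged.

3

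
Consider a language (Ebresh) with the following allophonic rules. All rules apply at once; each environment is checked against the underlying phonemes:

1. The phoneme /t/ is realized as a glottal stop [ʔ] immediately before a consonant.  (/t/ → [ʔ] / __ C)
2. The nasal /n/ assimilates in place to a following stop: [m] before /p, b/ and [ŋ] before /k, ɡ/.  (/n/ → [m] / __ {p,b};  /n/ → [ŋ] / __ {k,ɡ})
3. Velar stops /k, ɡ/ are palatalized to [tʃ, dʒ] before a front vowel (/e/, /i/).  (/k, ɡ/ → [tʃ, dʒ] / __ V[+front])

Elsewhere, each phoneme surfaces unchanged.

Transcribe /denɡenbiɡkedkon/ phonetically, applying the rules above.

[deŋdʒembiɡtʃedkon]

/n/ — between /e/ and /ɡ/, before a labial or velar stop — surfaces as [ŋ] (rule 2).
/ɡ/ meets the environment for rule 3 (before a front vowel) → [dʒ].
/n/ (between /e/ and /b/) occurs before a labial or velar stop → [m] by rule 2.
/ɡ/ (between /i/ and /k/) is in the target of rule 3 but the environment (before a front vowel) is not met → [ɡ].
/k/ (between /ɡ/ and /e/): before a front vowel, so rule 3 applies → [tʃ].
/k/ (between /d/ and /o/): rule 3 targets it, but not before a front vowel → unchanged [k].
/n/ (word-final) fails the environment for rule 2, so it stays [n].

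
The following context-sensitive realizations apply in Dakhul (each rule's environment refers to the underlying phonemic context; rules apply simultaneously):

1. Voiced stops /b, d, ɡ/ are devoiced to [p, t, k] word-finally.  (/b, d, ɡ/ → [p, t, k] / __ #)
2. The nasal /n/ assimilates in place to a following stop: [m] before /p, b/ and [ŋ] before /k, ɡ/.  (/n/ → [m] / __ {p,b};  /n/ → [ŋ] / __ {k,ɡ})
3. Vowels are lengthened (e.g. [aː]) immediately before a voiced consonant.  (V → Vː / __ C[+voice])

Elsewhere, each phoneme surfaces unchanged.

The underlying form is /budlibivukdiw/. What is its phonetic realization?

/b/ (word-initial) is in the target of rule 1 but the environment (word-finally) is not met → [b].
/u/ — between /b/ and /d/, before a voiced consonant — surfaces as [uː] (rule 3).
/d/ (between /u/ and /l/): rule 1 targets it, but not word-finally → unchanged [d].
/l/ (between /d/ and /i/): no rule targets it → [l].
/i/ (between /l/ and /b/): before a voiced consonant, so rule 3 applies → [iː].
/b/ (between /i/ and /i/) fails the environment for rule 1, so it stays [b].
Rule 3 applies to /i/ (between /b/ and /v/: before a voiced consonant) → [iː].
/v/ — not in any rule's target class → [v].
/u/ (between /v/ and /k/) fails the environment for rule 3, so it stays [u].
/k/ (between /u/ and /d/): no rule targets it → [k].
/d/ (between /k/ and /i/) fails the environment for rule 1, so it stays [d].
/i/ (between /d/ and /w/): before a voiced consonant, so rule 3 applies → [iː].
/w/ (word-final) is unaffected → [w].

[buːdliːbiːvukdiːw]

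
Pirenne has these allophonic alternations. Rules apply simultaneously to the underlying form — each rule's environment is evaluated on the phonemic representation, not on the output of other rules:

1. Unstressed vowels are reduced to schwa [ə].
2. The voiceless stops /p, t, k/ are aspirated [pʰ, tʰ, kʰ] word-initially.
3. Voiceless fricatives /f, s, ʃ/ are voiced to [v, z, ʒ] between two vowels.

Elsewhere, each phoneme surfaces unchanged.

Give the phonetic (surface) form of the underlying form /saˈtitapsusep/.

[səˈtitəpsəzəp]

/s/ (word-initial) fails the environment for rule 3, so it stays [s].
/a/ (between /s/ and /t/): in an unstressed syllable, so rule 1 applies → [ə].
/t/ (between /a/ and /i/) fails the environment for rule 2, so it stays [t].
/i/ (between /t/ and /t/): rule 1 targets it, but not in an unstressed syllable → unchanged [i].
/t/ — between /i/ and /a/; rule 2 does not apply here → [t].
Rule 1 applies to /a/ (between /t/ and /p/: in an unstressed syllable) → [ə].
/p/ (between /a/ and /s/) is in the target of rule 2 but the environment (word-initially) is not met → [p].
/s/ (between /p/ and /u/) fails the environment for rule 3, so it stays [s].
/u/ (between /s/ and /s/): in an unstressed syllable, so rule 1 applies → [ə].
Rule 3 applies to /s/ (between /u/ and /e/: between two vowels) → [z].
/e/ (between /s/ and /p/): in an unstressed syllable, so rule 1 applies → [ə].
/p/ (word-final): rule 2 targets it, but not word-initially → unchanged [p].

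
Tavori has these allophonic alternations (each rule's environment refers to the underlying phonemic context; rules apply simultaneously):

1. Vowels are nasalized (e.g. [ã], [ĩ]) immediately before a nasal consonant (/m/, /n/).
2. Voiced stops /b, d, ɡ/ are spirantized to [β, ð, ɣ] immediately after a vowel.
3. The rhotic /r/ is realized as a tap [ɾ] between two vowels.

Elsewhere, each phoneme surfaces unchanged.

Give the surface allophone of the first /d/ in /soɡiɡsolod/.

/d/ (word-final): immediately after a vowel, so rule 2 applies → [ð].

[ð]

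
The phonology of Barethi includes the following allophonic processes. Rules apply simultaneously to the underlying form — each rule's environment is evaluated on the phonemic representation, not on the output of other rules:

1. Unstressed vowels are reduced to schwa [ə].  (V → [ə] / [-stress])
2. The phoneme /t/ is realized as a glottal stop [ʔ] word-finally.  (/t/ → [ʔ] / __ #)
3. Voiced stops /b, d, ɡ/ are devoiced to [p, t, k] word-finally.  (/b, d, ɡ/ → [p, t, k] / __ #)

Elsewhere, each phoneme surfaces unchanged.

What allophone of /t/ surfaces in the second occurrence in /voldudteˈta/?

/t/ (between /e/ and /a/): rule 2 targets it, but not word-finally → unchanged [t].

[t]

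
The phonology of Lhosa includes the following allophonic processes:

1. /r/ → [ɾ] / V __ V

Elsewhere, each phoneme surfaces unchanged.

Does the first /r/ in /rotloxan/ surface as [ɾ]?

/r/ — word-initial; rule 1 does not apply here → [r].
The actual realization is [r], not [ɾ].

No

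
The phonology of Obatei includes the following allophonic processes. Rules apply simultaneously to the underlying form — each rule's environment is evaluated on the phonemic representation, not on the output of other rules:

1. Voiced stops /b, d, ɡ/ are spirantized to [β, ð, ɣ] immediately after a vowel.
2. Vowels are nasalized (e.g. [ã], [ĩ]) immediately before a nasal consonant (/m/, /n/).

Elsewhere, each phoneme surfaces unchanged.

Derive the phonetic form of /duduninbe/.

/d/ (word-initial) fails the environment for rule 1, so it stays [d].
/u/ (between /d/ and /d/) fails the environment for rule 2, so it stays [u].
/d/ meets the environment for rule 1 (immediately after a vowel) → [ð].
/u/ (between /d/ and /n/): before a nasal consonant, so rule 2 applies → [ũ].
/n/ (between /u/ and /i/) is unaffected → [n].
Rule 2 applies to /i/ (between /n/ and /n/: before a nasal consonant) → [ĩ].
/n/ — not in any rule's target class → [n].
/b/ (between /n/ and /e/): rule 1 targets it, but not immediately after a vowel → unchanged [b].
/e/ (word-final) is in the target of rule 2 but the environment (before a nasal consonant) is not met → [e].

[duðũnĩnbe]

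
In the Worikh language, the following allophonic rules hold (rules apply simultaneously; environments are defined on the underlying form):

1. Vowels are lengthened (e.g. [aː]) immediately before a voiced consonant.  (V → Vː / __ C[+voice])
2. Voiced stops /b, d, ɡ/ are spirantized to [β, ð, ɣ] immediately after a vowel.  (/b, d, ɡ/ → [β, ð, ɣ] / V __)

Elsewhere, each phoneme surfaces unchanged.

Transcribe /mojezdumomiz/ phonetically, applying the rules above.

/m/ stays [m].
/o/ (between /m/ and /j/) occurs before a voiced consonant → [oː] by rule 1.
/j/ (between /o/ and /e/): no rule targets it → [j].
/e/ (between /j/ and /z/): before a voiced consonant, so rule 1 applies → [eː].
/z/ (between /e/ and /d/) is unaffected → [z].
/d/ (between /z/ and /u/): rule 2 targets it, but not immediately after a vowel → unchanged [d].
/u/ meets the environment for rule 1 (before a voiced consonant) → [uː].
/m/ stays [m].
Rule 1 applies to /o/ (between /m/ and /m/: before a voiced consonant) → [oː].
/m/ stays [m].
/i/ (between /m/ and /z/): before a voiced consonant, so rule 1 applies → [iː].
/z/ stays [z].

[moːjeːzduːmoːmiːz]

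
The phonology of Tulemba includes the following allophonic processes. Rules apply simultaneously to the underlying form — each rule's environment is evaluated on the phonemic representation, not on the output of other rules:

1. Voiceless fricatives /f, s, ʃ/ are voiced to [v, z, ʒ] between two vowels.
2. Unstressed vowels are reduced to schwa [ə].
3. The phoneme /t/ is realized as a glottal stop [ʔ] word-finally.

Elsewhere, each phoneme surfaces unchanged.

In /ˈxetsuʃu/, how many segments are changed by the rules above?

3

Segments that undergo a rule: /u/ → [ə] (rule 2); /ʃ/ → [ʒ] (rule 1); /u/ → [ə] (rule 2).
All other segments surface unchanged.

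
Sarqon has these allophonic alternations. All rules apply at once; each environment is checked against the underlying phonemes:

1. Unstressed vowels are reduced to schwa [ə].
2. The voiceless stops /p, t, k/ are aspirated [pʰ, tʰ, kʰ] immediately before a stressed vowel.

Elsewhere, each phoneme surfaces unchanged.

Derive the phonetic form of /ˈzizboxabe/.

[ˈzizbəxəbə]

/z/ (word-initial) is unaffected → [z].
/i/ — between /z/ and /z/; rule 1 does not apply here → [i].
/z/ stays [z].
/b/ — not in any rule's target class → [b].
/o/ — between /b/ and /x/, in an unstressed syllable — surfaces as [ə] (rule 1).
/x/ (between /o/ and /a/): no rule targets it → [x].
/a/ meets the environment for rule 1 (in an unstressed syllable) → [ə].
/b/ (between /a/ and /e/): no rule targets it → [b].
/e/ (word-final) occurs in an unstressed syllable → [ə] by rule 1.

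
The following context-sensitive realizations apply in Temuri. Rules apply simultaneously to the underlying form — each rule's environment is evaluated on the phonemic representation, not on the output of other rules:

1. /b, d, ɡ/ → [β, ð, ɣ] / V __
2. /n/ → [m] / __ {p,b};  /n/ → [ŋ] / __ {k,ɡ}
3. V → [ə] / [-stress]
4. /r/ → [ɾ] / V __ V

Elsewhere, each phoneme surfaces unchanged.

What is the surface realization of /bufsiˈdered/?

[bəfsəˈðeɾəð]

/b/ (word-initial) is in the target of rule 1 but the environment (immediately after a vowel) is not met → [b].
Rule 3 applies to /u/ (between /b/ and /f/: in an unstressed syllable) → [ə].
/f/ (between /u/ and /s/): no rule targets it → [f].
/s/ (between /f/ and /i/): no rule targets it → [s].
/i/ meets the environment for rule 3 (in an unstressed syllable) → [ə].
/d/ (between /i/ and /e/) occurs immediately after a vowel → [ð] by rule 1.
/e/ — between /d/ and /r/; rule 3 does not apply here → [e].
/r/ (between /e/ and /e/): between two vowels, so rule 4 applies → [ɾ].
Rule 3 applies to /e/ (between /r/ and /d/: in an unstressed syllable) → [ə].
/d/ (word-final) occurs immediately after a vowel → [ð] by rule 1.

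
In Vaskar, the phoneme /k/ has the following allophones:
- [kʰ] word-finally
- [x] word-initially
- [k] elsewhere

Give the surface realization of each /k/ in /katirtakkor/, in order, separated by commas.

Occurrence 1 (position 1): word-initially → [x].
Occurrence 2 (position 8): no conditioning environment matches → elsewhere allophone [k].
Occurrence 3 (position 9): no conditioning environment matches → elsewhere allophone [k].

[x], [k], [k]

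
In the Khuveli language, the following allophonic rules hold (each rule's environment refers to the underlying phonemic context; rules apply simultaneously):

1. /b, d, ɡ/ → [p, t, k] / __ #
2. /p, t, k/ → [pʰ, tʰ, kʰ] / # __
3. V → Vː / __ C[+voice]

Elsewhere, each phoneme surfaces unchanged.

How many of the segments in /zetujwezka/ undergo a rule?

Segments that undergo a rule: /u/ → [uː] (rule 3); /e/ → [eː] (rule 3).
All other segments surface unchanged.

2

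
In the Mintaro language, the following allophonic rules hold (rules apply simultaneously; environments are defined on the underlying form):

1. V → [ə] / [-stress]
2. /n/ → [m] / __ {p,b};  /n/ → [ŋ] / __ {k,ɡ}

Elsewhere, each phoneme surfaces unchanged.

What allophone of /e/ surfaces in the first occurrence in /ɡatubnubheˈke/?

[ə]

Rule 1 applies to /e/ (between /h/ and /k/: in an unstressed syllable) → [ə].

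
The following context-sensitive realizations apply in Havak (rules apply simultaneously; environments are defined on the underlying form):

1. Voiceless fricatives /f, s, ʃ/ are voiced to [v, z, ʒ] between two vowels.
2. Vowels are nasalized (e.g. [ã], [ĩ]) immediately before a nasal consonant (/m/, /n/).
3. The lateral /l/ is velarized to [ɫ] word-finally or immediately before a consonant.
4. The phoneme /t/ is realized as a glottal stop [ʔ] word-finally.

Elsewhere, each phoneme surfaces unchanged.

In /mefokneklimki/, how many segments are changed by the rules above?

2

Segments that undergo a rule: /f/ → [v] (rule 1); /i/ → [ĩ] (rule 2).
All other segments surface unchanged.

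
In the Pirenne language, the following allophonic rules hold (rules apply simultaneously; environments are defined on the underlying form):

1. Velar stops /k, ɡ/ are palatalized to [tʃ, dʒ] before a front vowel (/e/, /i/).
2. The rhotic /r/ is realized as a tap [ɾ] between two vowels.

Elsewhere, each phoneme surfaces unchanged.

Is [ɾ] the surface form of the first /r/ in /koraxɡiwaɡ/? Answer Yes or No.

/r/ (between /o/ and /a/) occurs between two vowels → [ɾ] by rule 2.
The actual realization is [ɾ], which matches [ɾ].

Yes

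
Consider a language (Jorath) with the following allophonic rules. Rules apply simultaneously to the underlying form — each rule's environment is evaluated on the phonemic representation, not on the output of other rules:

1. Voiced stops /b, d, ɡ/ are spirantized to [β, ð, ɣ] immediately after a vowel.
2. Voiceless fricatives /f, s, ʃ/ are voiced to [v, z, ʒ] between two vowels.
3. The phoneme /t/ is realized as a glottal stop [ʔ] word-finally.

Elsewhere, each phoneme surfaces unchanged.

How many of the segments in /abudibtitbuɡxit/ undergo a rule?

5

Segments that undergo a rule: /b/ → [β] (rule 1); /d/ → [ð] (rule 1); /b/ → [β] (rule 1); /ɡ/ → [ɣ] (rule 1); /t/ → [ʔ] (rule 3).
All other segments surface unchanged.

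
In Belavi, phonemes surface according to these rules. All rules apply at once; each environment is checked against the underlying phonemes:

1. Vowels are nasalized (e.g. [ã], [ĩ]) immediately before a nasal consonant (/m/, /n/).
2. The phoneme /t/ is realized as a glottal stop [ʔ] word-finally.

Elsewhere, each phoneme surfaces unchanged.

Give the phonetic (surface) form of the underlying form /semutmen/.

[sẽmutmẽn]

/e/ (between /s/ and /m/): before a nasal consonant, so rule 1 applies → [ẽ].
/u/ — between /m/ and /t/; rule 1 does not apply here → [u].
/t/ (between /u/ and /m/) is in the target of rule 2 but the environment (word-finally) is not met → [t].
Rule 1 applies to /e/ (between /m/ and /n/: before a nasal consonant) → [ẽ].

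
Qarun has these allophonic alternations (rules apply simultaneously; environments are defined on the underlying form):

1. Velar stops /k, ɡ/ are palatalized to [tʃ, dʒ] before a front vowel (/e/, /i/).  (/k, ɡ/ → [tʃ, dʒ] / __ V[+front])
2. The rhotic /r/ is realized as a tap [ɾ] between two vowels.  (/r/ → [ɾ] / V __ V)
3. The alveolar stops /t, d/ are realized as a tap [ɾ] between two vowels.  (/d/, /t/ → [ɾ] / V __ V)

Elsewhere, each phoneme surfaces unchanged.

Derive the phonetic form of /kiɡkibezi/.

/k/ — word-initial, before a front vowel — surfaces as [tʃ] (rule 1).
/i/ (between /k/ and /ɡ/): no rule targets it → [i].
/ɡ/ (between /i/ and /k/) is in the target of rule 1 but the environment (before a front vowel) is not met → [ɡ].
Rule 1 applies to /k/ (between /ɡ/ and /i/: before a front vowel) → [tʃ].
/i/ — not in any rule's target class → [i].
/b/ stays [b].
/e/ stays [e].
/z/ stays [z].
/i/ stays [i].

[tʃiɡtʃibezi]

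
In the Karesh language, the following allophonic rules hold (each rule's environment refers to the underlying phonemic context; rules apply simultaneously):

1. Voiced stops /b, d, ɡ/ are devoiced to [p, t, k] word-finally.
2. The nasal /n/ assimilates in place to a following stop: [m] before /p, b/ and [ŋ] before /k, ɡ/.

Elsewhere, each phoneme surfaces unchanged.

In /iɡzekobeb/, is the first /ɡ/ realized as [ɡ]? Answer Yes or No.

Yes

/ɡ/ (between /i/ and /z/) is in the target of rule 1 but the environment (word-finally) is not met → [ɡ].
The actual realization is [ɡ], which matches [ɡ].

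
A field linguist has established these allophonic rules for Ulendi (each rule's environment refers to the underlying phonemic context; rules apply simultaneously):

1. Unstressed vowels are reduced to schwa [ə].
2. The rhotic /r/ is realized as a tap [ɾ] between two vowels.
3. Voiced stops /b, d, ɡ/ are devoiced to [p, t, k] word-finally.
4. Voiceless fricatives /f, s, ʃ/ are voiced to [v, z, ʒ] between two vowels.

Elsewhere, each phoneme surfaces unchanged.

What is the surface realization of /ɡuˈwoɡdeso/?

[ɡəˈwoɡdəzə]

/ɡ/ (word-initial) is in the target of rule 3 but the environment (word-finally) is not met → [ɡ].
/u/ (between /ɡ/ and /w/) occurs in an unstressed syllable → [ə] by rule 1.
/w/ stays [w].
/o/ (between /w/ and /ɡ/) is in the target of rule 1 but the environment (in an unstressed syllable) is not met → [o].
/ɡ/ (between /o/ and /d/) is in the target of rule 3 but the environment (word-finally) is not met → [ɡ].
/d/ (between /ɡ/ and /e/) fails the environment for rule 3, so it stays [d].
/e/ meets the environment for rule 1 (in an unstressed syllable) → [ə].
/s/ meets the environment for rule 4 (between two vowels) → [z].
/o/ (word-final): in an unstressed syllable, so rule 1 applies → [ə].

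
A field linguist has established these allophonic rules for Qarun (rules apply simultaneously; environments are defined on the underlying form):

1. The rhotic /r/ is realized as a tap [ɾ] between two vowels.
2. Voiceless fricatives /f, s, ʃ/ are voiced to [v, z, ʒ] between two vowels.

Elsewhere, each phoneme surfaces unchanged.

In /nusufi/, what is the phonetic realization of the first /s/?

[z]

Rule 2 applies to /s/ (between /u/ and /u/: between two vowels) → [z].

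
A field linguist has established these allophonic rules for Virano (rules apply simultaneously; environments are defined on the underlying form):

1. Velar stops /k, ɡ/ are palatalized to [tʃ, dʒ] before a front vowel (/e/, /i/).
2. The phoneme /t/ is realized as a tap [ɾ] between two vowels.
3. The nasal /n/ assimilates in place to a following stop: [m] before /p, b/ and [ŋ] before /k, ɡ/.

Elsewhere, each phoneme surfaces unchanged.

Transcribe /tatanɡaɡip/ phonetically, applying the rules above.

/t/ (word-initial): rule 2 targets it, but not between two vowels → unchanged [t].
/a/ stays [a].
/t/ — between /a/ and /a/, between two vowels — surfaces as [ɾ] (rule 2).
/a/ — not in any rule's target class → [a].
/n/ (between /a/ and /ɡ/): before a labial or velar stop, so rule 3 applies → [ŋ].
/ɡ/ — between /n/ and /a/; rule 1 does not apply here → [ɡ].
/a/ stays [a].
/ɡ/ (between /a/ and /i/) occurs before a front vowel → [dʒ] by rule 1.
/i/ (between /ɡ/ and /p/) is unaffected → [i].
/p/ stays [p].

[taɾaŋɡadʒip]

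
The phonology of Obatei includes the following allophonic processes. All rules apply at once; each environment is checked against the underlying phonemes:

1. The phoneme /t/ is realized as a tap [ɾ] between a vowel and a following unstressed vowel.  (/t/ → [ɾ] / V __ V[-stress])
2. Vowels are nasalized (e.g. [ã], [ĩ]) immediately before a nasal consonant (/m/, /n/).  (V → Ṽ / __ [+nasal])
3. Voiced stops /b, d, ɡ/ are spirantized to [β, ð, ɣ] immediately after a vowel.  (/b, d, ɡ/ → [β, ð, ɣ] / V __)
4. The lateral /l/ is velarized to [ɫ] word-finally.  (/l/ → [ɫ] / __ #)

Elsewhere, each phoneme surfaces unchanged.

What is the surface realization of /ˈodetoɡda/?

/o/ (word-initial) fails the environment for rule 2, so it stays [o].
/d/ meets the environment for rule 3 (immediately after a vowel) → [ð].
/e/ (between /d/ and /t/): rule 2 targets it, but not before a nasal consonant → unchanged [e].
/t/ (between /e/ and /o/) occurs between a vowel and a following unstressed vowel → [ɾ] by rule 1.
/o/ — between /t/ and /ɡ/; rule 2 does not apply here → [o].
/ɡ/ meets the environment for rule 3 (immediately after a vowel) → [ɣ].
/d/ — between /ɡ/ and /a/; rule 3 does not apply here → [d].
/a/ (word-final) is in the target of rule 2 but the environment (before a nasal consonant) is not met → [a].

[ˈoðeɾoɣda]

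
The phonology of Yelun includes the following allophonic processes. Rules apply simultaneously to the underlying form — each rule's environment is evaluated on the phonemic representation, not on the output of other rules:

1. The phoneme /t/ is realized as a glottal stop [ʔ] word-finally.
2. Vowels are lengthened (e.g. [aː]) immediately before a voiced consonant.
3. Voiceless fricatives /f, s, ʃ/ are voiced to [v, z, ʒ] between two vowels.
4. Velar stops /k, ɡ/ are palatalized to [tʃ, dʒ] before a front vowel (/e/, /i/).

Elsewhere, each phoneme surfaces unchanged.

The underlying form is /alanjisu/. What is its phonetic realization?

[aːlaːnjizu]

/a/ (word-initial) occurs before a voiced consonant → [aː] by rule 2.
/l/ (between /a/ and /a/): no rule targets it → [l].
/a/ — between /l/ and /n/, before a voiced consonant — surfaces as [aː] (rule 2).
/n/ (between /a/ and /j/) is unaffected → [n].
/j/ (between /n/ and /i/) is unaffected → [j].
/i/ — between /j/ and /s/; rule 2 does not apply here → [i].
/s/ (between /i/ and /u/) occurs between two vowels → [z] by rule 3.
/u/ (word-final): rule 2 targets it, but not before a voiced consonant → unchanged [u].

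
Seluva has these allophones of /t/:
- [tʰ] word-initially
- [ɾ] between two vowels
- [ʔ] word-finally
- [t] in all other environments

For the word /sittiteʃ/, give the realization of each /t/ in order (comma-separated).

Occurrence 1 (position 3): no conditioning environment matches → elsewhere allophone [t].
Occurrence 2 (position 4): no conditioning environment matches → elsewhere allophone [t].
Occurrence 3 (position 6): between two vowels → [ɾ].

[t], [t], [ɾ]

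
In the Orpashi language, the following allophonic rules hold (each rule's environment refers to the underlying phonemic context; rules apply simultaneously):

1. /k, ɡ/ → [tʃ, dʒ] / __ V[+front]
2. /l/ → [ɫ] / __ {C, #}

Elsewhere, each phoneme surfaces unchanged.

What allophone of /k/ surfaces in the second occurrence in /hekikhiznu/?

[k]

/k/ (between /i/ and /h/): rule 1 targets it, but not before a front vowel → unchanged [k].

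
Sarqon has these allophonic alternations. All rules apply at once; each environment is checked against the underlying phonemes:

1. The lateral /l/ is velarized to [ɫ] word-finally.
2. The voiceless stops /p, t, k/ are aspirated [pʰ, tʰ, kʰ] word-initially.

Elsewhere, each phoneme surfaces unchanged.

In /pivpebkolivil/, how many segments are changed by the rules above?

2

Segments that undergo a rule: /p/ → [pʰ] (rule 2); /l/ → [ɫ] (rule 1).
All other segments surface unchanged.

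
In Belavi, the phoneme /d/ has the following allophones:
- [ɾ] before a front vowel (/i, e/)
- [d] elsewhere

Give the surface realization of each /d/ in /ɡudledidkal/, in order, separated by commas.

[d], [ɾ], [d]

Occurrence 1 (position 3): no conditioning environment matches → elsewhere allophone [d].
Occurrence 2 (position 6): before a front vowel (/i, e/) → [ɾ].
Occurrence 3 (position 8): no conditioning environment matches → elsewhere allophone [d].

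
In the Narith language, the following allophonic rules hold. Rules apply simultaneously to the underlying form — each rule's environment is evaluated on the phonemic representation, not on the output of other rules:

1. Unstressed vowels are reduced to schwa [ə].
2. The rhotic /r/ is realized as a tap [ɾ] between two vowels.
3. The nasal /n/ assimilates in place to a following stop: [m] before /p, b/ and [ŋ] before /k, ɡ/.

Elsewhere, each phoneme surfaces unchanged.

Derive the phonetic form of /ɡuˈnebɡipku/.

[ɡəˈnebɡəpkə]

/u/ — between /ɡ/ and /n/, in an unstressed syllable — surfaces as [ə] (rule 1).
/n/ — between /u/ and /e/; rule 3 does not apply here → [n].
/e/ (between /n/ and /b/) fails the environment for rule 1, so it stays [e].
/i/ (between /ɡ/ and /p/): in an unstressed syllable, so rule 1 applies → [ə].
/u/ (word-final) occurs in an unstressed syllable → [ə] by rule 1.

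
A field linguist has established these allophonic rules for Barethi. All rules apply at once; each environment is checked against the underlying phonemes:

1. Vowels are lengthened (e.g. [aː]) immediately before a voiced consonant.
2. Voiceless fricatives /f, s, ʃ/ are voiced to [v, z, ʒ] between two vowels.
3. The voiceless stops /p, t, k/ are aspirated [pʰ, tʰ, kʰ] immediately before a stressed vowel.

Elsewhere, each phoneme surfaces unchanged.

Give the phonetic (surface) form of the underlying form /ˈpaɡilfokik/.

[ˈpʰaːɡiːlfokik]

/p/ (word-initial): immediately before a stressed vowel, so rule 3 applies → [pʰ].
/a/ — between /p/ and /ɡ/, before a voiced consonant — surfaces as [aː] (rule 1).
/i/ (between /ɡ/ and /l/): before a voiced consonant, so rule 1 applies → [iː].
/f/ (between /l/ and /o/) fails the environment for rule 2, so it stays [f].
/o/ (between /f/ and /k/): rule 1 targets it, but not before a voiced consonant → unchanged [o].
/k/ (between /o/ and /i/): rule 3 targets it, but not immediately before a stressed vowel → unchanged [k].
/i/ (between /k/ and /k/): rule 1 targets it, but not before a voiced consonant → unchanged [i].
/k/ (word-final) fails the environment for rule 3, so it stays [k].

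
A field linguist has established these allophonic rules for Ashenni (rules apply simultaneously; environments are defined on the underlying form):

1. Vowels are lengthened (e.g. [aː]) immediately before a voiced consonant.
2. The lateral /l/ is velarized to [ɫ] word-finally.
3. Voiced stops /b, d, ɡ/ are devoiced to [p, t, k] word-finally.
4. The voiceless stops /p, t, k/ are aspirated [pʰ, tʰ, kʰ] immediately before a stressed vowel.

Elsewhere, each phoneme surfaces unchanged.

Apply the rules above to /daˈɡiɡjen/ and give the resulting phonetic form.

[daːˈɡiːɡjeːn]

/d/ (word-initial): rule 3 targets it, but not word-finally → unchanged [d].
Rule 1 applies to /a/ (between /d/ and /ɡ/: before a voiced consonant) → [aː].
/ɡ/ — between /a/ and /i/; rule 3 does not apply here → [ɡ].
/i/ — between /ɡ/ and /ɡ/, before a voiced consonant — surfaces as [iː] (rule 1).
/ɡ/ (between /i/ and /j/) fails the environment for rule 3, so it stays [ɡ].
/j/ (between /ɡ/ and /e/): no rule targets it → [j].
Rule 1 applies to /e/ (between /j/ and /n/: before a voiced consonant) → [eː].
/n/ — not in any rule's target class → [n].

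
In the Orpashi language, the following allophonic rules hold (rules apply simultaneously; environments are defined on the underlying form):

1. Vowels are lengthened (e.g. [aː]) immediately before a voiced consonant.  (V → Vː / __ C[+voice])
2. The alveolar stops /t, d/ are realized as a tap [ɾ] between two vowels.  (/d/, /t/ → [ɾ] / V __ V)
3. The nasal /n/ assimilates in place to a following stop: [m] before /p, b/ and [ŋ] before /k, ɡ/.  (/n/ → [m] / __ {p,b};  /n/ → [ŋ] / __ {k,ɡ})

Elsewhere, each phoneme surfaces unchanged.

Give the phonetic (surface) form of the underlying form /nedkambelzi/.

/n/ — word-initial; rule 3 does not apply here → [n].
Rule 1 applies to /e/ (between /n/ and /d/: before a voiced consonant) → [eː].
/d/ (between /e/ and /k/): rule 2 targets it, but not between two vowels → unchanged [d].
/k/ (between /d/ and /a/) is unaffected → [k].
/a/ (between /k/ and /m/): before a voiced consonant, so rule 1 applies → [aː].
/m/ (between /a/ and /b/): no rule targets it → [m].
/b/ (between /m/ and /e/) is unaffected → [b].
/e/ meets the environment for rule 1 (before a voiced consonant) → [eː].
/l/ (between /e/ and /z/): no rule targets it → [l].
/z/ stays [z].
/i/ (word-final): rule 1 targets it, but not before a voiced consonant → unchanged [i].

[neːdkaːmbeːlzi]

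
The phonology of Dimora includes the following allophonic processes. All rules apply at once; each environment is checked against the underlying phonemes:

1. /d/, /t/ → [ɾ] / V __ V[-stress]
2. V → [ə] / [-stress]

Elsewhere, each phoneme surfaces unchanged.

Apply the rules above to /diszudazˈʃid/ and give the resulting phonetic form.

/d/ (word-initial) is in the target of rule 1 but the environment (between a vowel and a following unstressed vowel) is not met → [d].
/i/ (between /d/ and /s/): in an unstressed syllable, so rule 2 applies → [ə].
/s/ — not in any rule's target class → [s].
/z/ (between /s/ and /u/) is unaffected → [z].
Rule 2 applies to /u/ (between /z/ and /d/: in an unstressed syllable) → [ə].
/d/ (between /u/ and /a/) occurs between a vowel and a following unstressed vowel → [ɾ] by rule 1.
/a/ (between /d/ and /z/): in an unstressed syllable, so rule 2 applies → [ə].
/z/ (between /a/ and /ʃ/): no rule targets it → [z].
/ʃ/ — not in any rule's target class → [ʃ].
/i/ (between /ʃ/ and /d/) fails the environment for rule 2, so it stays [i].
/d/ (word-final) fails the environment for rule 1, so it stays [d].

[dəszəɾəzˈʃid]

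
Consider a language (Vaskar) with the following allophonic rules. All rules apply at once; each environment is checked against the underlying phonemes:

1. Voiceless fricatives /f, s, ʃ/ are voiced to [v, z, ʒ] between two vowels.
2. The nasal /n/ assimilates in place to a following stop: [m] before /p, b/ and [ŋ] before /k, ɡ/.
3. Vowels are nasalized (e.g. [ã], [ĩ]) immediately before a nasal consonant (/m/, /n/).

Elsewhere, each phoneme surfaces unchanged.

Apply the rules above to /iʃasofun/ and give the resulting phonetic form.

/i/ (word-initial) is in the target of rule 3 but the environment (before a nasal consonant) is not met → [i].
Rule 1 applies to /ʃ/ (between /i/ and /a/: between two vowels) → [ʒ].
/a/ (between /ʃ/ and /s/): rule 3 targets it, but not before a nasal consonant → unchanged [a].
/s/ (between /a/ and /o/) occurs between two vowels → [z] by rule 1.
/o/ (between /s/ and /f/) is in the target of rule 3 but the environment (before a nasal consonant) is not met → [o].
Rule 1 applies to /f/ (between /o/ and /u/: between two vowels) → [v].
Rule 3 applies to /u/ (between /f/ and /n/: before a nasal consonant) → [ũ].
/n/ (word-final) is in the target of rule 2 but the environment (before a labial or velar stop) is not met → [n].

[iʒazovũn]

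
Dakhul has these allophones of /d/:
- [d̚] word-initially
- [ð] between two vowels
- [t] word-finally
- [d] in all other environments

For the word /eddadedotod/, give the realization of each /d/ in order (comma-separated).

Occurrence 1 (position 2): no conditioning environment matches → elsewhere allophone [d].
Occurrence 2 (position 3): no conditioning environment matches → elsewhere allophone [d].
Occurrence 3 (position 5): between two vowels → [ð].
Occurrence 4 (position 7): between two vowels → [ð].
Occurrence 5 (position 11): word-finally → [t].

[d], [d], [ð], [ð], [t]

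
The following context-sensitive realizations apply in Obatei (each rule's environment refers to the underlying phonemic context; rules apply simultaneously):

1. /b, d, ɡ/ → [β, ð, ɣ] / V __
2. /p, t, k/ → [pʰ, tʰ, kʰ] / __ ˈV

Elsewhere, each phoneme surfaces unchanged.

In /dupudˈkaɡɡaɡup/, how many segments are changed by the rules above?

4

Segments that undergo a rule: /d/ → [ð] (rule 1); /k/ → [kʰ] (rule 2); /ɡ/ → [ɣ] (rule 1); /ɡ/ → [ɣ] (rule 1).
All other segments surface unchanged.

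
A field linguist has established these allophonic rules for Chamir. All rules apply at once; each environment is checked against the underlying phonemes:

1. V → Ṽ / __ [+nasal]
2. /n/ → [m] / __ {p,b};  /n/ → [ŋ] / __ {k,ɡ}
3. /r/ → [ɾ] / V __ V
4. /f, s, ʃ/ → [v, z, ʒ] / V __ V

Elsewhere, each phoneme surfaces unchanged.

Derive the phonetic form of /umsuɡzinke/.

[ũmsuɡzĩŋke]

/u/ (word-initial) occurs before a nasal consonant → [ũ] by rule 1.
/m/ (between /u/ and /s/): no rule targets it → [m].
/s/ (between /m/ and /u/) is in the target of rule 4 but the environment (between two vowels) is not met → [s].
/u/ — between /s/ and /ɡ/; rule 1 does not apply here → [u].
/ɡ/ (between /u/ and /z/): no rule targets it → [ɡ].
/z/ (between /ɡ/ and /i/): no rule targets it → [z].
/i/ (between /z/ and /n/): before a nasal consonant, so rule 1 applies → [ĩ].
/n/ (between /i/ and /k/): before a labial or velar stop, so rule 2 applies → [ŋ].
/k/ (between /n/ and /e/): no rule targets it → [k].
/e/ (word-final): rule 1 targets it, but not before a nasal consonant → unchanged [e].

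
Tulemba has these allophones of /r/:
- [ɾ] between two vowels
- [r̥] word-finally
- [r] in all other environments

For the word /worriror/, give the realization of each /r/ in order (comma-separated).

[r], [r], [ɾ], [r̥]

Occurrence 1 (position 3): no conditioning environment matches → elsewhere allophone [r].
Occurrence 2 (position 4): no conditioning environment matches → elsewhere allophone [r].
Occurrence 3 (position 6): between two vowels → [ɾ].
Occurrence 4 (position 8): word-finally → [r̥].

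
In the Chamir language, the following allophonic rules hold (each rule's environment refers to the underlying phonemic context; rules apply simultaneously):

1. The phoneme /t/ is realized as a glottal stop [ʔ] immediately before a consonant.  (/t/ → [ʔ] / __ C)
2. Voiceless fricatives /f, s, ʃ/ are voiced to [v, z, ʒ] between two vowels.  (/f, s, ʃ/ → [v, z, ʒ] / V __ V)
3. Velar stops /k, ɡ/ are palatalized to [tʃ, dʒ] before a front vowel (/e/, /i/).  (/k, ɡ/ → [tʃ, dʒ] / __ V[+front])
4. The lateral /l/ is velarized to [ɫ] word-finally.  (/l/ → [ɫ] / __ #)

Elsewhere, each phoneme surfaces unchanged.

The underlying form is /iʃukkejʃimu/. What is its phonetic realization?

/i/ — not in any rule's target class → [i].
/ʃ/ meets the environment for rule 2 (between two vowels) → [ʒ].
/u/ (between /ʃ/ and /k/) is unaffected → [u].
/k/ (between /u/ and /k/) fails the environment for rule 3, so it stays [k].
Rule 3 applies to /k/ (between /k/ and /e/: before a front vowel) → [tʃ].
/e/ (between /k/ and /j/) is unaffected → [e].
/j/ (between /e/ and /ʃ/) is unaffected → [j].
/ʃ/ (between /j/ and /i/): rule 2 targets it, but not between two vowels → unchanged [ʃ].
/i/ (between /ʃ/ and /m/) is unaffected → [i].
/m/ (between /i/ and /u/) is unaffected → [m].
/u/ stays [u].

[iʒuktʃejʃimu]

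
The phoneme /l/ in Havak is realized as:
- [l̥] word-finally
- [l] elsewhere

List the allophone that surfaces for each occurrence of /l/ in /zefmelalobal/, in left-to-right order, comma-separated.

[l], [l], [l̥]

Occurrence 1 (position 6): no conditioning environment matches → elsewhere allophone [l].
Occurrence 2 (position 8): no conditioning environment matches → elsewhere allophone [l].
Occurrence 3 (position 12): word-finally → [l̥].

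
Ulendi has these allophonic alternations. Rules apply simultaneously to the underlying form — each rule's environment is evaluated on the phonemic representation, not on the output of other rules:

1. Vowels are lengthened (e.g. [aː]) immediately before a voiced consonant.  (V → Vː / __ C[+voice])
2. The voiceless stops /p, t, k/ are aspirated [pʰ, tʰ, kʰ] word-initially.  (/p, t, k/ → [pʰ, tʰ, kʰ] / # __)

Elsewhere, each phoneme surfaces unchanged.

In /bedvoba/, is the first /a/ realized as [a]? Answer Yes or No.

/a/ — word-final; rule 1 does not apply here → [a].
The actual realization is [a], which matches [a].

Yes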